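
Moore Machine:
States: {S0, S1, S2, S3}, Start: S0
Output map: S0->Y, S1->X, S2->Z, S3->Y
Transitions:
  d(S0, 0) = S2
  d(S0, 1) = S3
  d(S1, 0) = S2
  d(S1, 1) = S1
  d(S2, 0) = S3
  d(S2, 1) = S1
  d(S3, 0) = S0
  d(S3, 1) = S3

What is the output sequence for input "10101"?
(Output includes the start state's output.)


Start: S0 (output Y)
  --1--> S3 (output Y)
  --0--> S0 (output Y)
  --1--> S3 (output Y)
  --0--> S0 (output Y)
  --1--> S3 (output Y)

"YYYYYY"


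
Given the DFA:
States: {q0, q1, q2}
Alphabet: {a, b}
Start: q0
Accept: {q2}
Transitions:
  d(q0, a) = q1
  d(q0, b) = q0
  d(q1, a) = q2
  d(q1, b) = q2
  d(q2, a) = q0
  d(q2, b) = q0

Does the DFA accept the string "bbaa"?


Trace: q0 -> q0 -> q0 -> q1 -> q2
Final state: q2
Accept states: {q2}

Yes, accepted (final state q2 is an accept state)


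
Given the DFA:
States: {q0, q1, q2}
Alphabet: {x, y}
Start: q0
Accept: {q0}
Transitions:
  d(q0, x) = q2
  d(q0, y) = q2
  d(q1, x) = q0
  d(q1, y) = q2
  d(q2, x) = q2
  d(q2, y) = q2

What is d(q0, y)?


Looking up transition d(q0, y)

q2


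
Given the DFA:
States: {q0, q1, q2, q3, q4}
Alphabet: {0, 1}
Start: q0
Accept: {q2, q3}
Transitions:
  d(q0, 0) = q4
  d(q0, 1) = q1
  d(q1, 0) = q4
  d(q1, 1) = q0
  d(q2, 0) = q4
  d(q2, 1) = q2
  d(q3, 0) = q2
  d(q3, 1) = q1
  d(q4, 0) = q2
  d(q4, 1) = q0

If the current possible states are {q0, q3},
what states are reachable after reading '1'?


Apply transition on '1' from each current state:
  d(q0, 1) = q1
  d(q3, 1) = q1

{q1}


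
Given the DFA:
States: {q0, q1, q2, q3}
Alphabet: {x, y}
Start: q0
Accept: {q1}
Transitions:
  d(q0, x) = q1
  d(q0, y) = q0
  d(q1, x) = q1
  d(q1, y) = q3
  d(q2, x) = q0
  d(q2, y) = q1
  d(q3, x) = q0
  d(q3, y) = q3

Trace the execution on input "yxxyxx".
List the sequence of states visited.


Input: yxxyxx
d(q0, y) = q0
d(q0, x) = q1
d(q1, x) = q1
d(q1, y) = q3
d(q3, x) = q0
d(q0, x) = q1


q0 -> q0 -> q1 -> q1 -> q3 -> q0 -> q1


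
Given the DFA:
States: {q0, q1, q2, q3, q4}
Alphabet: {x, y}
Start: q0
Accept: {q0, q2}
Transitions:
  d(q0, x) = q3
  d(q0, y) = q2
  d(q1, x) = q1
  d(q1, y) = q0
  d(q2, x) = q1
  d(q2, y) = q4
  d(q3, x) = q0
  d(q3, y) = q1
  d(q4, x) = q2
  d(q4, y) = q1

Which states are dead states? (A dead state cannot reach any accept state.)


Forward reachability from each state:
  q0 -> reaches accept state q0 (live)
  q1 -> reaches accept state q0 (live)
  q2 -> reaches accept state q0 (live)
  q3 -> reaches accept state q0 (live)
  q4 -> reaches accept state q0 (live)

None (all states can reach an accept state)


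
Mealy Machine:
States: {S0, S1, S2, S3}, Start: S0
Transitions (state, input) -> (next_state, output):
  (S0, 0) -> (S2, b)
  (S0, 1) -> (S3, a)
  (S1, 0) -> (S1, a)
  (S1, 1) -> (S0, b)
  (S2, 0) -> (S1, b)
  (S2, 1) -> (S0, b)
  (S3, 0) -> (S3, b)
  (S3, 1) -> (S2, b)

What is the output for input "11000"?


Step-by-step:
  (S0, 1) -> (S3, a)
  (S3, 1) -> (S2, b)
  (S2, 0) -> (S1, b)
  (S1, 0) -> (S1, a)
  (S1, 0) -> (S1, a)

"abbaa"


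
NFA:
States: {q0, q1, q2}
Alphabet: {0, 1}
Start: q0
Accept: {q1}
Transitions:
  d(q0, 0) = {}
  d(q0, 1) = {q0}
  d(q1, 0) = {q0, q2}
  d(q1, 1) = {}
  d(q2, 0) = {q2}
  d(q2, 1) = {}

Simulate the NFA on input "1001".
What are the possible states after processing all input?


Start: {q0}
  --1--> {q0}
  --0--> {}
  --0--> {}
  --1--> {}

{} (empty set, no valid transitions)


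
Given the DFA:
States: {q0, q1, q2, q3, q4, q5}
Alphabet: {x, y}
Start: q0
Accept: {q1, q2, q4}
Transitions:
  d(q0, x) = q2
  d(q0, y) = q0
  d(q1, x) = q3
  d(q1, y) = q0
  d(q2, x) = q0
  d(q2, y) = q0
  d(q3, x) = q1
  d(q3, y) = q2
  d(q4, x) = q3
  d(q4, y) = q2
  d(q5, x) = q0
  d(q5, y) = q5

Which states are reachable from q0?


BFS from q0:
  layer 0: {q0}
  layer 1: {q2}

{q0, q2}


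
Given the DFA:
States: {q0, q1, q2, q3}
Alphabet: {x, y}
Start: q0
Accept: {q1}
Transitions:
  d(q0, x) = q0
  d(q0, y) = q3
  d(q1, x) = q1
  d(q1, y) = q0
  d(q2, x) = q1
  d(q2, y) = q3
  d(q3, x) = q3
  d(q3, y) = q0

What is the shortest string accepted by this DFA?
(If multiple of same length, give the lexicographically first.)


BFS by string length (lex-first path to each state shown):
  len 0: q0<-""
  len 1: q0<-"x", q3<-"y"
  len 2: q0<-"xx", q3<-"xy"
  len 3: q0<-"xxx", q3<-"xxy"
  len 4: q0<-"xxxx", q3<-"xxxy"
  len 5: q0<-"xxxxx", q3<-"xxxxy"
  len 6: q0<-"xxxxxx", q3<-"xxxxxy"
  len 7: q0<-"xxxxxxx", q3<-"xxxxxxy"
  len 8: q0<-"xxxxxxxx", q3<-"xxxxxxxy"

No string accepted (empty language)


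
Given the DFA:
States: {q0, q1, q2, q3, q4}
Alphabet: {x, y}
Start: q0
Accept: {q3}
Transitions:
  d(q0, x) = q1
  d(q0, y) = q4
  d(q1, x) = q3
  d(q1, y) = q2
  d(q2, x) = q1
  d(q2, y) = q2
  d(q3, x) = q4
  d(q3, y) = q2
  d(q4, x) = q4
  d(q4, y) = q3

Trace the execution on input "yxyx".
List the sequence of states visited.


Input: yxyx
d(q0, y) = q4
d(q4, x) = q4
d(q4, y) = q3
d(q3, x) = q4


q0 -> q4 -> q4 -> q3 -> q4


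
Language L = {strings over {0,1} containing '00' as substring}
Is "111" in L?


'00' does not occur

No, "111" is not in L


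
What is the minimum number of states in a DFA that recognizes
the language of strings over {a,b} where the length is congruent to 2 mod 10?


States track (length) mod 10.
Need 10 states: one per remainder 0..9; accept = remainder 2.

10


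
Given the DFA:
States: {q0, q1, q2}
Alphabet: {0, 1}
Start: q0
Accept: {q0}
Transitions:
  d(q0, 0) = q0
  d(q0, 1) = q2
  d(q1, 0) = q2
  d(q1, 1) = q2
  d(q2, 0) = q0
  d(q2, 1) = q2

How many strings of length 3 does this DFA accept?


Enumerating all length-3 strings:
  "000" -> q0 [accept]
  "001" -> q2 [reject]
  "010" -> q0 [accept]
  "011" -> q2 [reject]
  "100" -> q0 [accept]
  "101" -> q2 [reject]
  "110" -> q0 [accept]
  "111" -> q2 [reject]

4 out of 8


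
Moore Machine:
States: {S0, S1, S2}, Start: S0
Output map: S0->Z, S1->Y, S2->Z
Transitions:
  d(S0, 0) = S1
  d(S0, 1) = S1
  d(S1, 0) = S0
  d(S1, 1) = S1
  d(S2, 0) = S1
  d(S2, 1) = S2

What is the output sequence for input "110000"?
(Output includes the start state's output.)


Start: S0 (output Z)
  --1--> S1 (output Y)
  --1--> S1 (output Y)
  --0--> S0 (output Z)
  --0--> S1 (output Y)
  --0--> S0 (output Z)
  --0--> S1 (output Y)

"ZYYZYZY"


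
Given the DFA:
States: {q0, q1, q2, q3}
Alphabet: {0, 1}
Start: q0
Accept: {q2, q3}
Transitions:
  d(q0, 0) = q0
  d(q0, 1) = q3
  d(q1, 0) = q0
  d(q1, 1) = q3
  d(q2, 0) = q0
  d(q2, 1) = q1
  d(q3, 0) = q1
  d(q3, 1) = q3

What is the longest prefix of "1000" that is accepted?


Run the DFA, marking each prefix where the state is accepting:
  "" -> q0 [reject]
  "1" -> q3 [accept]
  "10" -> q1 [reject]
  "100" -> q0 [reject]
  "1000" -> q0 [reject]

"1"


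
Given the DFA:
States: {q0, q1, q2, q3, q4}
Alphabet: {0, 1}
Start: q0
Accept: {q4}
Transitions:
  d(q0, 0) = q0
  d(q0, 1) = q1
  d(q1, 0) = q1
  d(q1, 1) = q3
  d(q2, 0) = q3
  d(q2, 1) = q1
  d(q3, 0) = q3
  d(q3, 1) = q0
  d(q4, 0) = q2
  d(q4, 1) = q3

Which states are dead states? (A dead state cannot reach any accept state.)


Forward reachability from each state:
  q0 -> reaches {q0, q1, q3}, no accept state (dead)
  q1 -> reaches {q0, q1, q3}, no accept state (dead)
  q2 -> reaches {q0, q1, q2, q3}, no accept state (dead)
  q3 -> reaches {q0, q1, q3}, no accept state (dead)
  q4 -> reaches accept state q4 (live)

{q0, q1, q2, q3}


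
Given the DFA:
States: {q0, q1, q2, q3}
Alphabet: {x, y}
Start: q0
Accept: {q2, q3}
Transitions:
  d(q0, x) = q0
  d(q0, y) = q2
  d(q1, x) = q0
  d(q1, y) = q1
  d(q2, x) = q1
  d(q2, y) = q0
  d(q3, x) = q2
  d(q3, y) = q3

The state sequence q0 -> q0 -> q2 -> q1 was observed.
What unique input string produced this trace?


Trace back each transition to find the symbol:
  q0 --[x]--> q0
  q0 --[y]--> q2
  q2 --[x]--> q1

"xyx"


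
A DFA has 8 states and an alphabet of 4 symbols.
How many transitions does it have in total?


Each state has exactly one transition per symbol.
8 * 4 = 32

32


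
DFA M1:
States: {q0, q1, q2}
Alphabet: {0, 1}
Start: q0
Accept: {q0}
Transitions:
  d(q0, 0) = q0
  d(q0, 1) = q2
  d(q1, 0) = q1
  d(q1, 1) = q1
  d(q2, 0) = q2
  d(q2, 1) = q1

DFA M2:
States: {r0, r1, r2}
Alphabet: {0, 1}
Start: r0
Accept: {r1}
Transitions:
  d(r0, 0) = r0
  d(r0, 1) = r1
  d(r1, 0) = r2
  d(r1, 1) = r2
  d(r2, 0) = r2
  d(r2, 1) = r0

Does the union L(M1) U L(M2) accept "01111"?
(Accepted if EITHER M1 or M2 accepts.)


M1: final=q1 accepted=False
M2: final=r1 accepted=True

Yes, union accepts


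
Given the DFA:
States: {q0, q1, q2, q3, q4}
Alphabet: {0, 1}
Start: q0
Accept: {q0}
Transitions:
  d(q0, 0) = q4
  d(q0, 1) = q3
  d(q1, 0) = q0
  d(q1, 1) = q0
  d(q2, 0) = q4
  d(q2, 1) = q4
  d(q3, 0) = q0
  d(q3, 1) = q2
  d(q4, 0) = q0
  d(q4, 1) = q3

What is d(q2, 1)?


Looking up transition d(q2, 1)

q4


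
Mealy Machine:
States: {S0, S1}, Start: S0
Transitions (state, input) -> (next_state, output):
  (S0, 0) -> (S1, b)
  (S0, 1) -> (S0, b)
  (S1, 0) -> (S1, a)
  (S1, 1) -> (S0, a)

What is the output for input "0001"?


Step-by-step:
  (S0, 0) -> (S1, b)
  (S1, 0) -> (S1, a)
  (S1, 0) -> (S1, a)
  (S1, 1) -> (S0, a)

"baaa"


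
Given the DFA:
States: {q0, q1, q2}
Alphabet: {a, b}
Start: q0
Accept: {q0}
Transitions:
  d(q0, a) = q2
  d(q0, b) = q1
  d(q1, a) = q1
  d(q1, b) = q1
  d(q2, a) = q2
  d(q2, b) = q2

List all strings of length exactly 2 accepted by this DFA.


All strings of length 2: 4 total
Accepted: 0

None


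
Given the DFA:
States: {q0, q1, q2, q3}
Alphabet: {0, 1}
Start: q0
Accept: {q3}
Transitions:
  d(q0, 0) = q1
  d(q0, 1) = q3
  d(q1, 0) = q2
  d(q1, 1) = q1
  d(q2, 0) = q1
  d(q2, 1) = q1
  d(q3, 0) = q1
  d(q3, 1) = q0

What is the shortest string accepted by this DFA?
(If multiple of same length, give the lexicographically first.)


BFS by string length (lex-first path to each state shown):
  len 0: q0<-""
  len 1: q1<-"0", q3<-"1"
Found accept state at length 1.

"1"


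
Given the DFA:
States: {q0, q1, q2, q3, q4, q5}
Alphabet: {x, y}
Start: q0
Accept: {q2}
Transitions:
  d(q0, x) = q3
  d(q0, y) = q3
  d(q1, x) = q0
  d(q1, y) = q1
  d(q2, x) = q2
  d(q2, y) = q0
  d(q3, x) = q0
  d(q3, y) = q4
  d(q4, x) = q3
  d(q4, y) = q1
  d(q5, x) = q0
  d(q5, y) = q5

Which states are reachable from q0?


BFS from q0:
  layer 0: {q0}
  layer 1: {q3}
  layer 2: {q4}
  layer 3: {q1}

{q0, q1, q3, q4}


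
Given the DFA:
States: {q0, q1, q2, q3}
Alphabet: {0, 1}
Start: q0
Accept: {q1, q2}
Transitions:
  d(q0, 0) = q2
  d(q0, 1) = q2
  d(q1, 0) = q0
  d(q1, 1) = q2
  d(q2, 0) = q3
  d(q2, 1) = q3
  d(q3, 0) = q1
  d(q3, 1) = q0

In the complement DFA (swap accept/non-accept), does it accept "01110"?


Trace: q0 -> q2 -> q3 -> q0 -> q2 -> q3
Final: q3
Original accept: {q1, q2}
Complement: q3 is not in original accept

Yes, complement accepts (original rejects)


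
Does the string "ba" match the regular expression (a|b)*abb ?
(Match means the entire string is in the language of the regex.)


|string| = 2; first = 'b'; last = 'a'

No, "ba" does not match (a|b)*abb


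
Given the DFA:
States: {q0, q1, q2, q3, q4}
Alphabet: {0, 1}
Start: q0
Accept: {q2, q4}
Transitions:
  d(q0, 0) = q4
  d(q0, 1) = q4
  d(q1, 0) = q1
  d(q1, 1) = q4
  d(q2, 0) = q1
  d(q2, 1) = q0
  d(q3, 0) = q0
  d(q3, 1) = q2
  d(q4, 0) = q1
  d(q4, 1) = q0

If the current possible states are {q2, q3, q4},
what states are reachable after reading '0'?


Apply transition on '0' from each current state:
  d(q2, 0) = q1
  d(q3, 0) = q0
  d(q4, 0) = q1

{q0, q1}


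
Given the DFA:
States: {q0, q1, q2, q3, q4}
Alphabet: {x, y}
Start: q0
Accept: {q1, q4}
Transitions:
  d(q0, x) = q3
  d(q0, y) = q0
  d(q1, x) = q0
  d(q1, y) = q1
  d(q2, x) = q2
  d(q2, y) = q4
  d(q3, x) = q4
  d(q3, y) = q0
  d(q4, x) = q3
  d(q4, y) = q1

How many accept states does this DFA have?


Accept states listed: {q1, q4}
Counting: q1(1) q4(2)

2


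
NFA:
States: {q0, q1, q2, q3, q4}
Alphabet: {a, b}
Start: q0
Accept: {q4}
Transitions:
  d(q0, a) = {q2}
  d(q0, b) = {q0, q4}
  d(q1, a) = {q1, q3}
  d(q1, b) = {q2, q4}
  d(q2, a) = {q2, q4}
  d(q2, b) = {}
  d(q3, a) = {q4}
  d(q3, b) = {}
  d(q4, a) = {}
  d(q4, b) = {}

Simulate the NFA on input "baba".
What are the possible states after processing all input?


Start: {q0}
  --b--> {q0, q4}
  --a--> {q2}
  --b--> {}
  --a--> {}

{} (empty set, no valid transitions)


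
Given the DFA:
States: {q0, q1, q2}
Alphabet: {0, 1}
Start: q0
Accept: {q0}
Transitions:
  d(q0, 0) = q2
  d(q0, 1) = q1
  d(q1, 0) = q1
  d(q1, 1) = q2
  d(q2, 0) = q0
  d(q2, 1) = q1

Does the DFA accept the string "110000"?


Trace: q0 -> q1 -> q2 -> q0 -> q2 -> q0 -> q2
Final state: q2
Accept states: {q0}

No, rejected (final state q2 is not an accept state)


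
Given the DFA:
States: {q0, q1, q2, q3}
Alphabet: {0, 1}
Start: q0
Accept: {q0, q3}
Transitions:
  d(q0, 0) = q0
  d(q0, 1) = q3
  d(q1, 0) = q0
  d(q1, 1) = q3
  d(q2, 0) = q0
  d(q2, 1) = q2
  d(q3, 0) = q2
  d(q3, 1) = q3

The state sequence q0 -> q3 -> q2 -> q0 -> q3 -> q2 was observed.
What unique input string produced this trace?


Trace back each transition to find the symbol:
  q0 --[1]--> q3
  q3 --[0]--> q2
  q2 --[0]--> q0
  q0 --[1]--> q3
  q3 --[0]--> q2

"10010"


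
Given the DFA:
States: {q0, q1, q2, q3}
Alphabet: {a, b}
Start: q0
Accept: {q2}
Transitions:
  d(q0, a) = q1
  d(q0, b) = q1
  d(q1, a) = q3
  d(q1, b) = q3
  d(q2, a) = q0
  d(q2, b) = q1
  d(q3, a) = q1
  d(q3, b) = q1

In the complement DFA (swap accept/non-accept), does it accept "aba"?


Trace: q0 -> q1 -> q3 -> q1
Final: q1
Original accept: {q2}
Complement: q1 is not in original accept

Yes, complement accepts (original rejects)


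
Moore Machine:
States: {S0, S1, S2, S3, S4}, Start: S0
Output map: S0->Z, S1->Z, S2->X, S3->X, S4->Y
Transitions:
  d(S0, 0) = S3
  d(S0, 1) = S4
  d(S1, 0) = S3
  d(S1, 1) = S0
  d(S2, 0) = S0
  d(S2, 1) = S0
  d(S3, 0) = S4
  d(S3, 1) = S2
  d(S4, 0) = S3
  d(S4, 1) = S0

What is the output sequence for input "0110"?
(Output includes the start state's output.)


Start: S0 (output Z)
  --0--> S3 (output X)
  --1--> S2 (output X)
  --1--> S0 (output Z)
  --0--> S3 (output X)

"ZXXZX"


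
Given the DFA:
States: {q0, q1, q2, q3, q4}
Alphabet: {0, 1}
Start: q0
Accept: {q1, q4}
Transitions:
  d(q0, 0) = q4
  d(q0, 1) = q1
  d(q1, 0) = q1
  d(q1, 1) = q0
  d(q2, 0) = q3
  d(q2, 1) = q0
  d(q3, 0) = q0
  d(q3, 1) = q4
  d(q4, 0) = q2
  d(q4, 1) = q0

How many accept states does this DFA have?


Accept states listed: {q1, q4}
Counting: q1(1) q4(2)

2


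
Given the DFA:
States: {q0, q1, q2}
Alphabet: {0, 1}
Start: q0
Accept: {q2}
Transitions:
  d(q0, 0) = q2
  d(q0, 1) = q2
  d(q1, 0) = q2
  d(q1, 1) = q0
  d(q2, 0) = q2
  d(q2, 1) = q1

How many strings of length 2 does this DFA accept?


Enumerating all length-2 strings:
  "00" -> q2 [accept]
  "01" -> q1 [reject]
  "10" -> q2 [accept]
  "11" -> q1 [reject]

2 out of 4


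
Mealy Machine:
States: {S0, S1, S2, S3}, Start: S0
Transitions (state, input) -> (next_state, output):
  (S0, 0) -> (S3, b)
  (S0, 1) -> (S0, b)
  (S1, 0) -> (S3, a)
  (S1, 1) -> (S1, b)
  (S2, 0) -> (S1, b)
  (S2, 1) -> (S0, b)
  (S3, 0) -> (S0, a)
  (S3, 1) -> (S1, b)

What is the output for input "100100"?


Step-by-step:
  (S0, 1) -> (S0, b)
  (S0, 0) -> (S3, b)
  (S3, 0) -> (S0, a)
  (S0, 1) -> (S0, b)
  (S0, 0) -> (S3, b)
  (S3, 0) -> (S0, a)

"bbabba"


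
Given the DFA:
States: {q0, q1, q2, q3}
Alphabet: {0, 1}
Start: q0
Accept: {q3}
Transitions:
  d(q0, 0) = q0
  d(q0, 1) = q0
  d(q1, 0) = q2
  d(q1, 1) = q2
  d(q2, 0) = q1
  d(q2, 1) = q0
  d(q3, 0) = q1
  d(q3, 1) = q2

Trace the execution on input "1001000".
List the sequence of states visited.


Input: 1001000
d(q0, 1) = q0
d(q0, 0) = q0
d(q0, 0) = q0
d(q0, 1) = q0
d(q0, 0) = q0
d(q0, 0) = q0
d(q0, 0) = q0


q0 -> q0 -> q0 -> q0 -> q0 -> q0 -> q0 -> q0


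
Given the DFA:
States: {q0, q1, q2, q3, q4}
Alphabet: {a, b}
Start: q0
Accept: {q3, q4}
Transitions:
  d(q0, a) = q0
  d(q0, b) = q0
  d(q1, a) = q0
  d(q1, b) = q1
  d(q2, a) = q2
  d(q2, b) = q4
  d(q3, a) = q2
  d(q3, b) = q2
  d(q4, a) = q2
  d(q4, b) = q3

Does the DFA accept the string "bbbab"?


Trace: q0 -> q0 -> q0 -> q0 -> q0 -> q0
Final state: q0
Accept states: {q3, q4}

No, rejected (final state q0 is not an accept state)


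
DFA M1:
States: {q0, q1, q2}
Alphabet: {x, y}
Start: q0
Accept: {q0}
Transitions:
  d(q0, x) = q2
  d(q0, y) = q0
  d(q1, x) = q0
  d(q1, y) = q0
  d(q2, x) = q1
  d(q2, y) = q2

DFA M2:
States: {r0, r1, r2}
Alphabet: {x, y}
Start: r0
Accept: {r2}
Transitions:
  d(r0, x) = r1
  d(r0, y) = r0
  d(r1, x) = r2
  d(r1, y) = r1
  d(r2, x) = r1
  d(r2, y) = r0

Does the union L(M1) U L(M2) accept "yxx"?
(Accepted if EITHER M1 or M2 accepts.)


M1: final=q1 accepted=False
M2: final=r2 accepted=True

Yes, union accepts


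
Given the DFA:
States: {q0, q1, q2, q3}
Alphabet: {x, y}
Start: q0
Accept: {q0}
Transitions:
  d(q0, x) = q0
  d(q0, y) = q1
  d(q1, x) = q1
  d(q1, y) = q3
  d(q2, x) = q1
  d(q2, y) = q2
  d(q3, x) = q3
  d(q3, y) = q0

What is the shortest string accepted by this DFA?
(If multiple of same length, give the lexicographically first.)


BFS by string length (lex-first path to each state shown):
  len 0: q0<-""
Found accept state at length 0.

"" (empty string)


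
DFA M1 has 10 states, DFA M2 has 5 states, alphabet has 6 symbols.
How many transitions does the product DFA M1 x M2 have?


Product DFA has 10 * 5 = 50 states.
Each has 6 transitions: 50 * 6 = 300

300


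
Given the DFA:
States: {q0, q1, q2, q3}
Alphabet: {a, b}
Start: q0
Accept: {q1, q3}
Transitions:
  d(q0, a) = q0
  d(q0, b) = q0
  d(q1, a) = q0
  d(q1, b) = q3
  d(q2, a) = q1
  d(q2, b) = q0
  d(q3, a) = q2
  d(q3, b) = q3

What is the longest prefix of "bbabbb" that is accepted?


Run the DFA, marking each prefix where the state is accepting:
  "" -> q0 [reject]
  "b" -> q0 [reject]
  "bb" -> q0 [reject]
  "bba" -> q0 [reject]
  "bbab" -> q0 [reject]
  "bbabb" -> q0 [reject]
  "bbabbb" -> q0 [reject]

No prefix is accepted


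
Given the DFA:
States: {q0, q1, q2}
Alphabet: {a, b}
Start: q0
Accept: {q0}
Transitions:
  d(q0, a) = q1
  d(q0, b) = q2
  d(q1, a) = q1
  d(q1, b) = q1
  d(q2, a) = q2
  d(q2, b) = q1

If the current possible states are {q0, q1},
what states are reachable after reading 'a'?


Apply transition on 'a' from each current state:
  d(q0, a) = q1
  d(q1, a) = q1

{q1}


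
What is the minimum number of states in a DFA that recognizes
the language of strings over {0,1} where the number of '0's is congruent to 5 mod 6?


States track (count of '0') mod 6.
Need 6 states: one per remainder 0..5; accept = remainder 5.

6


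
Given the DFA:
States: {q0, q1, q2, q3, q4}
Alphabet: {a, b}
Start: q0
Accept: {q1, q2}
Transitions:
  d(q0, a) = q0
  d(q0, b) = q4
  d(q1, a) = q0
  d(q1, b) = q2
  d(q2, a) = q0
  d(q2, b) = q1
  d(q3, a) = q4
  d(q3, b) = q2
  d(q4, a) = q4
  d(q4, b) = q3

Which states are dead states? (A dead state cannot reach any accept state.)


Forward reachability from each state:
  q0 -> reaches accept state q1 (live)
  q1 -> reaches accept state q1 (live)
  q2 -> reaches accept state q1 (live)
  q3 -> reaches accept state q1 (live)
  q4 -> reaches accept state q1 (live)

None (all states can reach an accept state)


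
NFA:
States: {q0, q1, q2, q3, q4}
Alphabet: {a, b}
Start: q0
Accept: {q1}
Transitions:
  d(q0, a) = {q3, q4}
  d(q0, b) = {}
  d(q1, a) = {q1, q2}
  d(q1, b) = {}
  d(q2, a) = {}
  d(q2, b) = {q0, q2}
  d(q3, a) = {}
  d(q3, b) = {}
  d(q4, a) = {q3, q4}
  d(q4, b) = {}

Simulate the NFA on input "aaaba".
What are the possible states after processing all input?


Start: {q0}
  --a--> {q3, q4}
  --a--> {q3, q4}
  --a--> {q3, q4}
  --b--> {}
  --a--> {}

{} (empty set, no valid transitions)


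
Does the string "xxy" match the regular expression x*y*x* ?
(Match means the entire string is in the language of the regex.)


|string| = 3; first = 'x'; last = 'y'

Yes, "xxy" matches x*y*x*


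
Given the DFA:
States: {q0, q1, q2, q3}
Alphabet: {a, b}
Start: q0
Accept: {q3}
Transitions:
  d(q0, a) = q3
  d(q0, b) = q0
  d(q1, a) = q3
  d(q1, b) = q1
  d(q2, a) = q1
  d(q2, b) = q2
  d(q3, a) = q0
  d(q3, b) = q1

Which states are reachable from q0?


BFS from q0:
  layer 0: {q0}
  layer 1: {q3}
  layer 2: {q1}

{q0, q1, q3}


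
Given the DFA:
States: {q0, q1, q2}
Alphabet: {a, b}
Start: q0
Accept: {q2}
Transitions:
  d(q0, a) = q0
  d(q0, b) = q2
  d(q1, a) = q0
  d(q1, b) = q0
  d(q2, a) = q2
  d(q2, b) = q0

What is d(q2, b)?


Looking up transition d(q2, b)

q0


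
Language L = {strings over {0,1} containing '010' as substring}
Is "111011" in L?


'010' does not occur

No, "111011" is not in L


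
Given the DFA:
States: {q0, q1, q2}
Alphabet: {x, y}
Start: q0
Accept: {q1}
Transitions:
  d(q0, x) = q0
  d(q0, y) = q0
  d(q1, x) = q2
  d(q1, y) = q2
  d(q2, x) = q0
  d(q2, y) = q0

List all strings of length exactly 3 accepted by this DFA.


All strings of length 3: 8 total
Accepted: 0

None


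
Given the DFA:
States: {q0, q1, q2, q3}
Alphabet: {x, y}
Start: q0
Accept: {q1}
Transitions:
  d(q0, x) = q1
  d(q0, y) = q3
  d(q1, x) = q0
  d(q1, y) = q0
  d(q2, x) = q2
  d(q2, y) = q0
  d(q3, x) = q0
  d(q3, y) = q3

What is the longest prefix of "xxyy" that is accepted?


Run the DFA, marking each prefix where the state is accepting:
  "" -> q0 [reject]
  "x" -> q1 [accept]
  "xx" -> q0 [reject]
  "xxy" -> q3 [reject]
  "xxyy" -> q3 [reject]

"x"


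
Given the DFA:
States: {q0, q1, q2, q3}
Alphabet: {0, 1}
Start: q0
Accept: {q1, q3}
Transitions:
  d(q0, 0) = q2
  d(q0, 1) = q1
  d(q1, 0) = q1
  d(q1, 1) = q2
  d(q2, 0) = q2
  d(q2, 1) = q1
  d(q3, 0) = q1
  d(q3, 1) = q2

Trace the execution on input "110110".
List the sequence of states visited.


Input: 110110
d(q0, 1) = q1
d(q1, 1) = q2
d(q2, 0) = q2
d(q2, 1) = q1
d(q1, 1) = q2
d(q2, 0) = q2


q0 -> q1 -> q2 -> q2 -> q1 -> q2 -> q2


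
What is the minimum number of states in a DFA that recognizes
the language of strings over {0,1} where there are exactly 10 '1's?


States: count = 0, 1, ..., 10 (that's 11 states), plus a dead state for count > 10.
Total: 11 + 1 = 12. Accept = count-10 state.

12


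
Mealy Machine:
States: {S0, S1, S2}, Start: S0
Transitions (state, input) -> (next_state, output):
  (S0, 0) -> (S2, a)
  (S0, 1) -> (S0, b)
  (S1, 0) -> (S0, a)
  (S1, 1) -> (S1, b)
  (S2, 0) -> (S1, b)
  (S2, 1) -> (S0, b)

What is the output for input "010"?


Step-by-step:
  (S0, 0) -> (S2, a)
  (S2, 1) -> (S0, b)
  (S0, 0) -> (S2, a)

"aba"


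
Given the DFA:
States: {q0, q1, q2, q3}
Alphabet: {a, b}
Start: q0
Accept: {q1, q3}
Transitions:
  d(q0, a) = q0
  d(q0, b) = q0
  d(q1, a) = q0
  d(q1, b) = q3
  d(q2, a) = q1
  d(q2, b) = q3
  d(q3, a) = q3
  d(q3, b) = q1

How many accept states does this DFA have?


Accept states listed: {q1, q3}
Counting: q1(1) q3(2)

2


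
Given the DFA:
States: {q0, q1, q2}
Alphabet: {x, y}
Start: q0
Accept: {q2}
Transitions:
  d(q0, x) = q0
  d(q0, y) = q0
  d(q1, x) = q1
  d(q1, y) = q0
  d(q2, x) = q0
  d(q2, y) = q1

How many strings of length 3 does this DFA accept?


Enumerating all length-3 strings:
  "xxx" -> q0 [reject]
  "xxy" -> q0 [reject]
  "xyx" -> q0 [reject]
  "xyy" -> q0 [reject]
  "yxx" -> q0 [reject]
  "yxy" -> q0 [reject]
  "yyx" -> q0 [reject]
  "yyy" -> q0 [reject]

0 out of 8


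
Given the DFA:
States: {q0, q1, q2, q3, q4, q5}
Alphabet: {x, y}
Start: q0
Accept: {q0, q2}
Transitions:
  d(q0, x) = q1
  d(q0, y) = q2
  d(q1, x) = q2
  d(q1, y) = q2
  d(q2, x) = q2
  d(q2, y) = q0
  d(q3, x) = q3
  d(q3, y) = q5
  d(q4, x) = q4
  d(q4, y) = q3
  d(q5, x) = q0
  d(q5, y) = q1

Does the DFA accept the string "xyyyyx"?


Trace: q0 -> q1 -> q2 -> q0 -> q2 -> q0 -> q1
Final state: q1
Accept states: {q0, q2}

No, rejected (final state q1 is not an accept state)


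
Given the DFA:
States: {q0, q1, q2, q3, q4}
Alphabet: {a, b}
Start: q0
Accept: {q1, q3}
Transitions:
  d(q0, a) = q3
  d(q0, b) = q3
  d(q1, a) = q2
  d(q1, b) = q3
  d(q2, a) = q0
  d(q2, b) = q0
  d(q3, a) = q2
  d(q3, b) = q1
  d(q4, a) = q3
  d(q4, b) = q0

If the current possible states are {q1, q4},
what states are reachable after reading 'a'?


Apply transition on 'a' from each current state:
  d(q1, a) = q2
  d(q4, a) = q3

{q2, q3}


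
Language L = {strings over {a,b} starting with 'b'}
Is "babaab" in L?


first symbol = 'b'

Yes, "babaab" is in L


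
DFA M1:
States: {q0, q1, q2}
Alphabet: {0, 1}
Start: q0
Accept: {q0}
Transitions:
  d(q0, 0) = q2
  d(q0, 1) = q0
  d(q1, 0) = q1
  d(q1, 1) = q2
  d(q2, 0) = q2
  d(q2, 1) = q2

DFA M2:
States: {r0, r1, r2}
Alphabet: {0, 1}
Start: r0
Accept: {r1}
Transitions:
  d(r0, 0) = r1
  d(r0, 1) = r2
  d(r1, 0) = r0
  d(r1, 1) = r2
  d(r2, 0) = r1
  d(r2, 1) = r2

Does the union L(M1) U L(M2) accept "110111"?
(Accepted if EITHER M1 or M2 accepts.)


M1: final=q2 accepted=False
M2: final=r2 accepted=False

No, union rejects (neither accepts)


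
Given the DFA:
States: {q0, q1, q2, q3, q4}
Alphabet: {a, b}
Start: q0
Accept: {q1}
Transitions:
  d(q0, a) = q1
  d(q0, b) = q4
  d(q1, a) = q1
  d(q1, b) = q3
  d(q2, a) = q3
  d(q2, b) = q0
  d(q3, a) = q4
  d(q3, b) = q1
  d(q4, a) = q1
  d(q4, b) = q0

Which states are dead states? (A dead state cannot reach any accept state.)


Forward reachability from each state:
  q0 -> reaches accept state q1 (live)
  q1 -> reaches accept state q1 (live)
  q2 -> reaches accept state q1 (live)
  q3 -> reaches accept state q1 (live)
  q4 -> reaches accept state q1 (live)

None (all states can reach an accept state)


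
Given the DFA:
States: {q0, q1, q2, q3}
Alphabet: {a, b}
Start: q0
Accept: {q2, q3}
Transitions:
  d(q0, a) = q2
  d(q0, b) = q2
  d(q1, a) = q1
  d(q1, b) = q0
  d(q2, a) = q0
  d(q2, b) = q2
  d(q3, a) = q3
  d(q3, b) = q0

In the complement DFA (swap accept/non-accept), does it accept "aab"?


Trace: q0 -> q2 -> q0 -> q2
Final: q2
Original accept: {q2, q3}
Complement: q2 is in original accept

No, complement rejects (original accepts)


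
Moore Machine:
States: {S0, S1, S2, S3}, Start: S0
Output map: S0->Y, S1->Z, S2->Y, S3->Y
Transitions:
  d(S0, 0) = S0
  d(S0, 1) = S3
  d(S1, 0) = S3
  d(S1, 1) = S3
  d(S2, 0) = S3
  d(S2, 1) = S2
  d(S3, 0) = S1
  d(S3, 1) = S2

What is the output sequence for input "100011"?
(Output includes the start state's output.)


Start: S0 (output Y)
  --1--> S3 (output Y)
  --0--> S1 (output Z)
  --0--> S3 (output Y)
  --0--> S1 (output Z)
  --1--> S3 (output Y)
  --1--> S2 (output Y)

"YYZYZYY"


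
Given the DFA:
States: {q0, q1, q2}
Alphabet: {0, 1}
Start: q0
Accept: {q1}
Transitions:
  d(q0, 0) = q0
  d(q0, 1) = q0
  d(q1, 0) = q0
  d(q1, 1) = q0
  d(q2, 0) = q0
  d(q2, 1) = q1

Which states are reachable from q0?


BFS from q0:
  layer 0: {q0}

{q0}


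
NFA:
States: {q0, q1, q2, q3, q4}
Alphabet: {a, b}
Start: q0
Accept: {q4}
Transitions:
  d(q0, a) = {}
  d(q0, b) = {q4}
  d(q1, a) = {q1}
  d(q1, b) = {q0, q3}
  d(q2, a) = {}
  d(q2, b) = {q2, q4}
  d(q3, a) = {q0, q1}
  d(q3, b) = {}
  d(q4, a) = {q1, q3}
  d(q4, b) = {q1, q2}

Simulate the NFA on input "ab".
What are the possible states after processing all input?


Start: {q0}
  --a--> {}
  --b--> {}

{} (empty set, no valid transitions)


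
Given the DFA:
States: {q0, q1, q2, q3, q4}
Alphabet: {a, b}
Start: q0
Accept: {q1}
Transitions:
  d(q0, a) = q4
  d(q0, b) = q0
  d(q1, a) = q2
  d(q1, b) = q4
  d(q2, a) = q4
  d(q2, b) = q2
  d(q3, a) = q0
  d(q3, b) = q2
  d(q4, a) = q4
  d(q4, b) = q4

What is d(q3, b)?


Looking up transition d(q3, b)

q2


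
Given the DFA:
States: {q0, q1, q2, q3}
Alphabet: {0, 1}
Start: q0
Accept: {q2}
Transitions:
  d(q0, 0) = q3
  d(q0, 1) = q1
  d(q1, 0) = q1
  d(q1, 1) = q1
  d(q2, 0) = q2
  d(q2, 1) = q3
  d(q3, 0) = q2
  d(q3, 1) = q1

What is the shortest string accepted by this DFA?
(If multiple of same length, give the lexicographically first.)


BFS by string length (lex-first path to each state shown):
  len 0: q0<-""
  len 1: q1<-"1", q3<-"0"
  len 2: q1<-"01", q2<-"00"
Found accept state at length 2.

"00"


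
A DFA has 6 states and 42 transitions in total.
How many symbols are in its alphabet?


Each state has exactly one transition per symbol.
|alphabet| = transitions / states = 42 / 6 = 7

7


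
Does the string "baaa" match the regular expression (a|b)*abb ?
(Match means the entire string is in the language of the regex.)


|string| = 4; first = 'b'; last = 'a'

No, "baaa" does not match (a|b)*abb


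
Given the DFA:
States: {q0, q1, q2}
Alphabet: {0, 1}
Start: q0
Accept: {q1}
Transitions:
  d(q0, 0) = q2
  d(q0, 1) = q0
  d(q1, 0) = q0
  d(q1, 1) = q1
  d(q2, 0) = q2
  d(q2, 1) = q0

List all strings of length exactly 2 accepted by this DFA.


All strings of length 2: 4 total
Accepted: 0

None


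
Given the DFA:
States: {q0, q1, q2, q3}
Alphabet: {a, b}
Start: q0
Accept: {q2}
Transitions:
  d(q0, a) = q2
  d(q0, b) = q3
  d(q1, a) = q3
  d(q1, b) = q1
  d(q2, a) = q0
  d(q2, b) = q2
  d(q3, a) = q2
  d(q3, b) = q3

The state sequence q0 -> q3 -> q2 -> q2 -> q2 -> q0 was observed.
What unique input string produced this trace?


Trace back each transition to find the symbol:
  q0 --[b]--> q3
  q3 --[a]--> q2
  q2 --[b]--> q2
  q2 --[b]--> q2
  q2 --[a]--> q0

"babba"


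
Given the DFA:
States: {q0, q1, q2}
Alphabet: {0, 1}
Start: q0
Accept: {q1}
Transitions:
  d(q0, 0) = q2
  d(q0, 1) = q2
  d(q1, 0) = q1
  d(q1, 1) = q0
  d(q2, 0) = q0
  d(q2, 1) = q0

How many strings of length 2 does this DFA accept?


Enumerating all length-2 strings:
  "00" -> q0 [reject]
  "01" -> q0 [reject]
  "10" -> q0 [reject]
  "11" -> q0 [reject]

0 out of 4


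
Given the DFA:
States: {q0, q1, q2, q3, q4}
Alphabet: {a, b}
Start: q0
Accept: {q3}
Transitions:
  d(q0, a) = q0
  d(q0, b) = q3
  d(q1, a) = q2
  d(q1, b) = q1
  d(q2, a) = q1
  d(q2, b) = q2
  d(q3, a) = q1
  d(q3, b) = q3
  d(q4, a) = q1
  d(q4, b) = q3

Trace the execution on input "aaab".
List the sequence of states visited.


Input: aaab
d(q0, a) = q0
d(q0, a) = q0
d(q0, a) = q0
d(q0, b) = q3


q0 -> q0 -> q0 -> q0 -> q3


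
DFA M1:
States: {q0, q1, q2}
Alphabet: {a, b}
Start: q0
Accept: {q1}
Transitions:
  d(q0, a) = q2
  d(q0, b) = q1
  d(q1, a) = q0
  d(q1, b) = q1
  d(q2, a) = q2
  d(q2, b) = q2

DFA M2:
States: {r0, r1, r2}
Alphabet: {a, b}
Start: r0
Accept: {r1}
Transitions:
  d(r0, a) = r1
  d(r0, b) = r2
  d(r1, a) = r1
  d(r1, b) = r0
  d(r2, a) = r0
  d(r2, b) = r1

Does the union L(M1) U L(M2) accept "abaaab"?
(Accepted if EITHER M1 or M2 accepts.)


M1: final=q2 accepted=False
M2: final=r0 accepted=False

No, union rejects (neither accepts)


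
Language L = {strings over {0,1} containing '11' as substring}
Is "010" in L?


'11' does not occur

No, "010" is not in L


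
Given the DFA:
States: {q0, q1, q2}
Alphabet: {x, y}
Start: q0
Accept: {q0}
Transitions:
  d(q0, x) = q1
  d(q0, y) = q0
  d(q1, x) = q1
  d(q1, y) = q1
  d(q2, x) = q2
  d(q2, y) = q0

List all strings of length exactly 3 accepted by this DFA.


All strings of length 3: 8 total
Accepted: 1

"yyy"


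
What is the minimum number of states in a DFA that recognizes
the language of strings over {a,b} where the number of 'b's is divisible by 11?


States track (count of 'b') mod 11.
Need 11 states: one per remainder 0..10; accept = remainder 0.

11


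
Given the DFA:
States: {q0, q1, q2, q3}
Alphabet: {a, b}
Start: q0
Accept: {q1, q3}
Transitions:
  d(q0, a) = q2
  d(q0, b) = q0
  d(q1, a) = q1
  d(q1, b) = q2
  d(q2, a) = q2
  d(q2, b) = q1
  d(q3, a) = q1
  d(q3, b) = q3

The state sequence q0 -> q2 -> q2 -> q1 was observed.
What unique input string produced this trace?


Trace back each transition to find the symbol:
  q0 --[a]--> q2
  q2 --[a]--> q2
  q2 --[b]--> q1

"aab"


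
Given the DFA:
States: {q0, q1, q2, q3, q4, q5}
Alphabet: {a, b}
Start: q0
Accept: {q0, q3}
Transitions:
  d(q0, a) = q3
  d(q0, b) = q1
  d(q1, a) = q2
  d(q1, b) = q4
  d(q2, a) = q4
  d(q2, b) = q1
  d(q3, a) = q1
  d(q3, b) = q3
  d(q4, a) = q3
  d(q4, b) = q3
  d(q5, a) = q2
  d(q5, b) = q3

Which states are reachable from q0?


BFS from q0:
  layer 0: {q0}
  layer 1: {q1, q3}
  layer 2: {q2, q4}

{q0, q1, q2, q3, q4}


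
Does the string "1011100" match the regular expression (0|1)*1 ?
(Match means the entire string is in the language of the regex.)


|string| = 7; first = '1'; last = '0'

No, "1011100" does not match (0|1)*1


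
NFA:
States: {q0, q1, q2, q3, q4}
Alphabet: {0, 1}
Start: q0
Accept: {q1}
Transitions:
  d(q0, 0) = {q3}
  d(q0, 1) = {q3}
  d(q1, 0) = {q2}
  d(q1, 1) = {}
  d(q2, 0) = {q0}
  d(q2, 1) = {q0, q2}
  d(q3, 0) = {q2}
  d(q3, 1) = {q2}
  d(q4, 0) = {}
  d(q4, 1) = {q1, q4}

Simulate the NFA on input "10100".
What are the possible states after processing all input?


Start: {q0}
  --1--> {q3}
  --0--> {q2}
  --1--> {q0, q2}
  --0--> {q0, q3}
  --0--> {q2, q3}

{q2, q3}


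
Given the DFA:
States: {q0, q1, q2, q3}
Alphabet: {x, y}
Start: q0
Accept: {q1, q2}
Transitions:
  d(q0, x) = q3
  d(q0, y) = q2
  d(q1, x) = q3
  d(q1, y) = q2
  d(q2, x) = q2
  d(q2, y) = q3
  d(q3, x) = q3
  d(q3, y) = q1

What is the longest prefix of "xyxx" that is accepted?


Run the DFA, marking each prefix where the state is accepting:
  "" -> q0 [reject]
  "x" -> q3 [reject]
  "xy" -> q1 [accept]
  "xyx" -> q3 [reject]
  "xyxx" -> q3 [reject]

"xy"


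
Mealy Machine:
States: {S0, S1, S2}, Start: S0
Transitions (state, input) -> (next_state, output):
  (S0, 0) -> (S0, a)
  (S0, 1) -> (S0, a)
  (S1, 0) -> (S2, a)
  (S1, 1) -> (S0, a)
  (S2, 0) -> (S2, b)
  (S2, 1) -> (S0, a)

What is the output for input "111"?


Step-by-step:
  (S0, 1) -> (S0, a)
  (S0, 1) -> (S0, a)
  (S0, 1) -> (S0, a)

"aaa"


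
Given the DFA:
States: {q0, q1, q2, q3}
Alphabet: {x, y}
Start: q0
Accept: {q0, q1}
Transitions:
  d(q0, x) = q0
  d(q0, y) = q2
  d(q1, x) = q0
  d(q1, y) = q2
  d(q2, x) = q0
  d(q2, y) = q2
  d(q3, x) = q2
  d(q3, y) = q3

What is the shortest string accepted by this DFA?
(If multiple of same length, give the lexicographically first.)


BFS by string length (lex-first path to each state shown):
  len 0: q0<-""
Found accept state at length 0.

"" (empty string)


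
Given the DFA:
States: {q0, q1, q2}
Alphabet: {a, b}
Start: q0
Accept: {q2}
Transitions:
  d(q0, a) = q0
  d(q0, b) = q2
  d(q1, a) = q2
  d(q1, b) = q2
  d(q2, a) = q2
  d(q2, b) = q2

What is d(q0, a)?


Looking up transition d(q0, a)

q0


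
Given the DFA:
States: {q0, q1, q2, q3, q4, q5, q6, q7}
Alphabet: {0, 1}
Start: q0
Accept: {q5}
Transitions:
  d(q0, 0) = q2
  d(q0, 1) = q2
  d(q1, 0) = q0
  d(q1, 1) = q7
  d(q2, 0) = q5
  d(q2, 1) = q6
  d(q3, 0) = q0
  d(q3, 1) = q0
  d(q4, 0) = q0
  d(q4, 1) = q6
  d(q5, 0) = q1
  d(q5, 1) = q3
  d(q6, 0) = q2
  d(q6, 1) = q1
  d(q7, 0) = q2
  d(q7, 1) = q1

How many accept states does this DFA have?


Accept states listed: {q5}
Counting: q5(1)

1


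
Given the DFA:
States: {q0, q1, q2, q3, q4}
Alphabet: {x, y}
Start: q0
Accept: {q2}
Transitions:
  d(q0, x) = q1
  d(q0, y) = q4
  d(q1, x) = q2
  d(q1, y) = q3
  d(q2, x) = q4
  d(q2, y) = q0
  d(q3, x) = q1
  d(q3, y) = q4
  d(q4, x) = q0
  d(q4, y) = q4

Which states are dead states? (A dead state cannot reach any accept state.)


Forward reachability from each state:
  q0 -> reaches accept state q2 (live)
  q1 -> reaches accept state q2 (live)
  q2 -> reaches accept state q2 (live)
  q3 -> reaches accept state q2 (live)
  q4 -> reaches accept state q2 (live)

None (all states can reach an accept state)


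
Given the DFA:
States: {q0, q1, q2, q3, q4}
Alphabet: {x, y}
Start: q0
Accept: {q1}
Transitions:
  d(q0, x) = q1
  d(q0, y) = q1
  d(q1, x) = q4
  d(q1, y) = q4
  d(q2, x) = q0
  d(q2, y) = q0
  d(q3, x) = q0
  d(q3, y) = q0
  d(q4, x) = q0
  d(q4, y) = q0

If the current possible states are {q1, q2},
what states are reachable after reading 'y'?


Apply transition on 'y' from each current state:
  d(q1, y) = q4
  d(q2, y) = q0

{q0, q4}


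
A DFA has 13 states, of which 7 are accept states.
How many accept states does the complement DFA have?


Complement swaps accept and non-accept states.
13 - 7 = 6

6


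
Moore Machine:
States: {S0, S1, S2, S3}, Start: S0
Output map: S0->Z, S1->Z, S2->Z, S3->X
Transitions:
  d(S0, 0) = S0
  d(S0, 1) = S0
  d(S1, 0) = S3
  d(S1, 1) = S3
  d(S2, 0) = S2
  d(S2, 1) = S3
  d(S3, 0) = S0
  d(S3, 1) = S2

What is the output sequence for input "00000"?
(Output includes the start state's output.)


Start: S0 (output Z)
  --0--> S0 (output Z)
  --0--> S0 (output Z)
  --0--> S0 (output Z)
  --0--> S0 (output Z)
  --0--> S0 (output Z)

"ZZZZZZ"


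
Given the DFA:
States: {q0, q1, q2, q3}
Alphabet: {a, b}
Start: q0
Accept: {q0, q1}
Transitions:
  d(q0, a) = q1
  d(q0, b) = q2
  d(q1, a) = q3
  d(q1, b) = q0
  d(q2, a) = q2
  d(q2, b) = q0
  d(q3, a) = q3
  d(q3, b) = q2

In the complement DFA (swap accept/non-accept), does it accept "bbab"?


Trace: q0 -> q2 -> q0 -> q1 -> q0
Final: q0
Original accept: {q0, q1}
Complement: q0 is in original accept

No, complement rejects (original accepts)


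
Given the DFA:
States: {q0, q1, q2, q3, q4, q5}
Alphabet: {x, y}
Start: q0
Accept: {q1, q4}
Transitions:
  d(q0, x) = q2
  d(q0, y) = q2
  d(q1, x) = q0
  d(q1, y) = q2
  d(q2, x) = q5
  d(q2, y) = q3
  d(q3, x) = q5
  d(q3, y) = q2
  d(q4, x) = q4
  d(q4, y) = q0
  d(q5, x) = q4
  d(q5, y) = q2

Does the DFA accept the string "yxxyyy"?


Trace: q0 -> q2 -> q5 -> q4 -> q0 -> q2 -> q3
Final state: q3
Accept states: {q1, q4}

No, rejected (final state q3 is not an accept state)


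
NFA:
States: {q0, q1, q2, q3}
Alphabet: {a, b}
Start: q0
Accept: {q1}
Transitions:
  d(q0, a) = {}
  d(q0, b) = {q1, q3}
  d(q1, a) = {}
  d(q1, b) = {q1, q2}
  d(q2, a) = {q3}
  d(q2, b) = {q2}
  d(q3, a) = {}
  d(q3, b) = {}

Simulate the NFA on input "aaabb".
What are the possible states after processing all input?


Start: {q0}
  --a--> {}
  --a--> {}
  --a--> {}
  --b--> {}
  --b--> {}

{} (empty set, no valid transitions)


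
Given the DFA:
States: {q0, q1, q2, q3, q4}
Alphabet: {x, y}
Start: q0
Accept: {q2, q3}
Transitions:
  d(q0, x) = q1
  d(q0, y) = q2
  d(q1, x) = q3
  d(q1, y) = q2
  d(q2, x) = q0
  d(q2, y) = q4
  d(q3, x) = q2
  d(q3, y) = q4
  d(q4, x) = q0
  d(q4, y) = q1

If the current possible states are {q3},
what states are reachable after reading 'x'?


Apply transition on 'x' from each current state:
  d(q3, x) = q2

{q2}


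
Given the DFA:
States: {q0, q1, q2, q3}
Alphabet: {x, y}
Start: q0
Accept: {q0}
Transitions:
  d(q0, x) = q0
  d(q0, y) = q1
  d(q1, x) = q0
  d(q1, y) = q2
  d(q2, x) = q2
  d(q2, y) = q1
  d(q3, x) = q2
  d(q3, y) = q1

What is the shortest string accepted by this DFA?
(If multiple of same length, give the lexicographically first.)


BFS by string length (lex-first path to each state shown):
  len 0: q0<-""
Found accept state at length 0.

"" (empty string)


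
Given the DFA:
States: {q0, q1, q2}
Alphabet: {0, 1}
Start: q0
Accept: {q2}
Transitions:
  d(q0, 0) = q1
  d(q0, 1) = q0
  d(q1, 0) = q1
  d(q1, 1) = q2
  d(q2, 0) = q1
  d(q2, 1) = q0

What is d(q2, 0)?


Looking up transition d(q2, 0)

q1


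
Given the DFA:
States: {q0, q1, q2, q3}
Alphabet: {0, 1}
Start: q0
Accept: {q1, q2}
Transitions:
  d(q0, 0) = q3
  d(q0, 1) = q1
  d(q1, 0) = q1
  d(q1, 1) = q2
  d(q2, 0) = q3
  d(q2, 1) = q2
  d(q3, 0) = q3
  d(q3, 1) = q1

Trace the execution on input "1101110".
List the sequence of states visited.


Input: 1101110
d(q0, 1) = q1
d(q1, 1) = q2
d(q2, 0) = q3
d(q3, 1) = q1
d(q1, 1) = q2
d(q2, 1) = q2
d(q2, 0) = q3


q0 -> q1 -> q2 -> q3 -> q1 -> q2 -> q2 -> q3


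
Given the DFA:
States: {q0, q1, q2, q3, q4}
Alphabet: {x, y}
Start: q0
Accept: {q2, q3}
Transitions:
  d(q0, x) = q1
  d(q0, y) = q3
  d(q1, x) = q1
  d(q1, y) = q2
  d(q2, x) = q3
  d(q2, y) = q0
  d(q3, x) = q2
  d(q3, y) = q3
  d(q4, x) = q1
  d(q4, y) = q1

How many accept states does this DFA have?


Accept states listed: {q2, q3}
Counting: q2(1) q3(2)

2
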